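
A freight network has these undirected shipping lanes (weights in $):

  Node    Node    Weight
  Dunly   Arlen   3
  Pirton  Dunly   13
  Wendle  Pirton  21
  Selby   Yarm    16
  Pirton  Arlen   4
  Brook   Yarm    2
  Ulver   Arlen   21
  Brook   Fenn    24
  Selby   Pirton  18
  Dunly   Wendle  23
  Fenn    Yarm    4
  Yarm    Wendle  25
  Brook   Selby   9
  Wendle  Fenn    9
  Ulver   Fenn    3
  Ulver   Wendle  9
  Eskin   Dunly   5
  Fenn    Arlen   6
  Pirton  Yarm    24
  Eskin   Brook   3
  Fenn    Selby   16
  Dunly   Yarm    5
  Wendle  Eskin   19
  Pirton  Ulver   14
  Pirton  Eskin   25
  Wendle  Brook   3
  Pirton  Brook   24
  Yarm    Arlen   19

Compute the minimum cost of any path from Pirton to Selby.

$18

Running Dijkstra from Pirton:
Pirton: 0
Arlen: 4  (via Pirton)
Dunly: 7  (via Arlen)
Fenn: 10  (via Arlen)
Yarm: 12  (via Dunly)
Eskin: 12  (via Dunly)
Ulver: 13  (via Fenn)
Brook: 14  (via Yarm)
Wendle: 17  (via Brook)
Selby: 18  (via Pirton)
Shortest route: Pirton–Selby = $18.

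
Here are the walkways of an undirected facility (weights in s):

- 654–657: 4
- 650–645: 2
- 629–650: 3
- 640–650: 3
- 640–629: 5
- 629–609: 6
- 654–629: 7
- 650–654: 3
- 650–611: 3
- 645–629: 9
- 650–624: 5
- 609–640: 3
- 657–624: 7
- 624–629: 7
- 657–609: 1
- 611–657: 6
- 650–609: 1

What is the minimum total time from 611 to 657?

Settle nodes by increasing distance from 611:
611: 0
650: 3  (via 611)
609: 4  (via 650)
657: 5  (via 609)
Shortest route: 611–650–609–657 = 5 s.

5 s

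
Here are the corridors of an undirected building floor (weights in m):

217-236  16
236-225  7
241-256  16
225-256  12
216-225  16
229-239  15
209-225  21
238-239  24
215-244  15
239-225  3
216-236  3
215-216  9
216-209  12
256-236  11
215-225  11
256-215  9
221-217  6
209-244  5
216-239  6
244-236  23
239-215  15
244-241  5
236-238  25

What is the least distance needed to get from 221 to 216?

25 m

Compare a few routes:
221 - 217 - 236 - 216: 6+16+3 = 25
221 - 217 - 236 - 225 - 239 - 216: 6+16+7+3+6 = 38
221 - 217 - 236 - 225 - 216: 6+16+7+16 = 45
The minimum is 25 m via 221 - 217 - 236 - 216.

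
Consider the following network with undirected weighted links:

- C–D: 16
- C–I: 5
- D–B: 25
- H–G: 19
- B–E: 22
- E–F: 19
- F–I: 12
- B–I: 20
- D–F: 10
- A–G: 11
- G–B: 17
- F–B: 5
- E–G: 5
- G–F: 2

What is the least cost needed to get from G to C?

Shortest distances from G:
G: 0
F: 2  (via G)
E: 5  (via G)
B: 7  (via F)
A: 11  (via G)
D: 12  (via F)
I: 14  (via F)
C: 19  (via I)
Shortest route: G–F–I–C = 19.

19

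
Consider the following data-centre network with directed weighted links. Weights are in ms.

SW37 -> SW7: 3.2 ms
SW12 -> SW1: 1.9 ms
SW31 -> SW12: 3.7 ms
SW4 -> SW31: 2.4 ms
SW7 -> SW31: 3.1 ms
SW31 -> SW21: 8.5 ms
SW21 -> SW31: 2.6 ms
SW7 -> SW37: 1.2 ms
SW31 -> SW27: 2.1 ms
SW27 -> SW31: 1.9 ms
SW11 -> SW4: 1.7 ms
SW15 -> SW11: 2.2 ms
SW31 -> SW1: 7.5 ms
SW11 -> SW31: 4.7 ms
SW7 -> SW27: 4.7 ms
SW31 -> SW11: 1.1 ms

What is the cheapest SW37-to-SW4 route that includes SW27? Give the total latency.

12.6 ms

Shortest SW37→SW27: SW37 → SW7 → SW27 = 7.9
Best SW27 to SW4: SW27 → SW31 → SW11 → SW4 costing 4.7
Total via SW27: 7.9 + 4.7 = 12.6 ms.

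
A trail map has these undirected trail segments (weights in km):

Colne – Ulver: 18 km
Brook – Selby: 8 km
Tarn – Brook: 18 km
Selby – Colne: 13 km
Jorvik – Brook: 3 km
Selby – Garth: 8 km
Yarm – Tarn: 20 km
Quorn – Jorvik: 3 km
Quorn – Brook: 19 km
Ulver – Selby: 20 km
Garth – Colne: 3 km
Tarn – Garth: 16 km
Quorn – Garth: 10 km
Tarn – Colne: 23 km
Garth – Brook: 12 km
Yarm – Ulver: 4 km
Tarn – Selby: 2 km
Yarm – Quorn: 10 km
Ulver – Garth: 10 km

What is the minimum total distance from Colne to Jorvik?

Settle nodes by increasing distance from Colne:
Colne: 0
Garth: 3  (via Colne)
Selby: 11  (via Garth)
Tarn: 13  (via Selby)
Quorn: 13  (via Garth)
Ulver: 13  (via Garth)
Brook: 15  (via Garth)
Jorvik: 16  (via Quorn)
Shortest route: Colne → Garth → Quorn → Jorvik = 16 km.

16 km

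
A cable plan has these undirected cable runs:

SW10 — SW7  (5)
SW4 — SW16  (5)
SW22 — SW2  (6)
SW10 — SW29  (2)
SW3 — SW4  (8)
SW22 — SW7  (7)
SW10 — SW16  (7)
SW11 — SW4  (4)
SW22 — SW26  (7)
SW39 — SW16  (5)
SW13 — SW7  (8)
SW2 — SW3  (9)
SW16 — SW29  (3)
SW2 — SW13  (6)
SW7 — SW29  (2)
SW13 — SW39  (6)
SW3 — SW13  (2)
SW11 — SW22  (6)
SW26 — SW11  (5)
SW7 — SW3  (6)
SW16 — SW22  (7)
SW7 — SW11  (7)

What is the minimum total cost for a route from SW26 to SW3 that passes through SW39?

Best SW26 to SW39: SW26–SW22–SW16–SW39 costing 19
Shortest SW39→SW3: SW39–SW13–SW3 = 8
Total via SW39: 19 + 8 = 27.

27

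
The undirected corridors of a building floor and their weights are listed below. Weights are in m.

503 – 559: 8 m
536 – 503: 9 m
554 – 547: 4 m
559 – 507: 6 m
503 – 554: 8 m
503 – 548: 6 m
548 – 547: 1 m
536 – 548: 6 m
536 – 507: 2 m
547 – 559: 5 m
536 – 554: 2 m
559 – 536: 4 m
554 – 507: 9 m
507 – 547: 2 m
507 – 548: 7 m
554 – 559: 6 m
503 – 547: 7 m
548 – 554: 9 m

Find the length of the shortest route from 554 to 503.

8 m

Shortest distances from 554:
554: 0
536: 2  (via 554)
547: 4  (via 554)
507: 4  (via 536)
548: 5  (via 547)
559: 6  (via 554)
503: 8  (via 554)
Shortest route: 554 → 503 = 8 m.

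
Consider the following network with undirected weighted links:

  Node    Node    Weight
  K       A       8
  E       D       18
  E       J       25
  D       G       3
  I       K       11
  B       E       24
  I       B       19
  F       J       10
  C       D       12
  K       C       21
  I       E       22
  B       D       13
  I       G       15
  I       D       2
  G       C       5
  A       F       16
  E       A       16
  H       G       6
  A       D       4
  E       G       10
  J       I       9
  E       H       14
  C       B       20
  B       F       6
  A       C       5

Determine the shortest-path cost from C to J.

Shortest distances from C:
C: 0
A: 5  (via C)
G: 5  (via C)
D: 8  (via G)
I: 10  (via D)
H: 11  (via G)
K: 13  (via A)
E: 15  (via G)
J: 19  (via I)
Shortest route: C–G–D–I–J = 19.

19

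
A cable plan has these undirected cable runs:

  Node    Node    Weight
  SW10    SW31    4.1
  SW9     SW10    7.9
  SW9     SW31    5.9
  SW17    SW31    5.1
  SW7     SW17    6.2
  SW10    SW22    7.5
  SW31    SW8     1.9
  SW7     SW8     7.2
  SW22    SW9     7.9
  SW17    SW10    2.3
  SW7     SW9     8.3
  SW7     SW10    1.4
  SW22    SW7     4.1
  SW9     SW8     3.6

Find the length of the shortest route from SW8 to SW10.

Running Dijkstra from SW8:
SW8: 0
SW31: 1.9  (via SW8)
SW9: 3.6  (via SW8)
SW10: 6  (via SW31)
Shortest route: SW8–SW31–SW10 = 6.

6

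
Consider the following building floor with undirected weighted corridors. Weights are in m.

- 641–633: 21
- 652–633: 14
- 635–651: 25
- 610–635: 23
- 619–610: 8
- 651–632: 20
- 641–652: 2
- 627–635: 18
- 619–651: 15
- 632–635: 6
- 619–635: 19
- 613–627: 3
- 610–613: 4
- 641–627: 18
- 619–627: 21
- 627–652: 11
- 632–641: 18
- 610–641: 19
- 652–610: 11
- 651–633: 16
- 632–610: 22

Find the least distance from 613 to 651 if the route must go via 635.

Shortest 613→635: 613 → 627 → 635 = 21
Best 635 to 651: 635 → 651 costing 25
Total via 635: 21 + 25 = 46 m.

46 m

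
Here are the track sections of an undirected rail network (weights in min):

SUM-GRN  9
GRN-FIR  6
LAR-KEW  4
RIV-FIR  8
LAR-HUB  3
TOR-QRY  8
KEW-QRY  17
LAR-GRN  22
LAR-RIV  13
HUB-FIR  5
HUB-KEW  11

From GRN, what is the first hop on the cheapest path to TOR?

FIR

Enumerating some paths:
GRN - FIR - HUB - LAR - KEW - QRY - TOR: 6+5+3+4+17+8 = 43
GRN - FIR - HUB - KEW - QRY - TOR: 6+5+11+17+8 = 47
The minimum is 43 min via GRN - FIR - HUB - LAR - KEW - QRY - TOR.
So from GRN the first move is to FIR.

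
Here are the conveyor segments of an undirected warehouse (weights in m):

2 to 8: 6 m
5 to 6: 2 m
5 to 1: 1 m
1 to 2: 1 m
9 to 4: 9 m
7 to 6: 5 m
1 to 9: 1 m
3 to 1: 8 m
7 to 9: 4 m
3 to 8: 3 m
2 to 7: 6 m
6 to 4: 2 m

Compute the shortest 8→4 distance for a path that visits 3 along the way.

16 m

Shortest 8→3: 8 → 3 = 3
Shortest 3→4: 3 → 1 → 5 → 6 → 4 = 13
Total via 3: 3 + 13 = 16 m.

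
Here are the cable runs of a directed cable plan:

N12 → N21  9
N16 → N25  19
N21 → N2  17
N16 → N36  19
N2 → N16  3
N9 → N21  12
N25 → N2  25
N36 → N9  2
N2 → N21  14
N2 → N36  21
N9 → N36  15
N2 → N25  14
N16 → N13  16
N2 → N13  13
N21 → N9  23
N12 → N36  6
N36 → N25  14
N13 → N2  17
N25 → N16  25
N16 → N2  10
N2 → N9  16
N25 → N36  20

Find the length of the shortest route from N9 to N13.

Candidate routes:
N9 → N21 → N2 → N13: 12+17+13 = 42
N9 → N21 → N2 → N16 → N13: 12+17+3+16 = 48
The minimum is 42 via N9 → N21 → N2 → N13.

42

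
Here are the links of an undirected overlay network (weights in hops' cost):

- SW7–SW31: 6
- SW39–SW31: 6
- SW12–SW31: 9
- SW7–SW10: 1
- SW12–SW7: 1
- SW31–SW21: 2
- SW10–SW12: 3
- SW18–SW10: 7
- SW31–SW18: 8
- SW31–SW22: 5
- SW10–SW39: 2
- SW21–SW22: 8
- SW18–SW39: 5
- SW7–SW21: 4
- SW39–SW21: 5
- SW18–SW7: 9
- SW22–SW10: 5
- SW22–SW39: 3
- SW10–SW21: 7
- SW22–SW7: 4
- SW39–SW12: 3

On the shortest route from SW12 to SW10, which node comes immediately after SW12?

SW7

Enumerating some paths:
SW12 - SW10: 3 = 3
SW12 - SW39 - SW10: 3+2 = 5
SW12 - SW7 - SW10: 1+1 = 2
The minimum is 2 hops' cost via SW12 - SW7 - SW10.
So from SW12 the first move is to SW7.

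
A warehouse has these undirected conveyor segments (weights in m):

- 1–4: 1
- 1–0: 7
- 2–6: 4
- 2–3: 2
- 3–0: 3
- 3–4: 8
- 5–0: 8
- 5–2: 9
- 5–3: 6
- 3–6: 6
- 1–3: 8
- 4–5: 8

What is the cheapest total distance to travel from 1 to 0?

Candidate routes:
1–4–5–0: 1+8+8 = 17
1–0: 7 = 7
1–4–3–0: 1+8+3 = 12
1–3–0: 8+3 = 11
Cheapest is 1–0 at 7 m.

7 m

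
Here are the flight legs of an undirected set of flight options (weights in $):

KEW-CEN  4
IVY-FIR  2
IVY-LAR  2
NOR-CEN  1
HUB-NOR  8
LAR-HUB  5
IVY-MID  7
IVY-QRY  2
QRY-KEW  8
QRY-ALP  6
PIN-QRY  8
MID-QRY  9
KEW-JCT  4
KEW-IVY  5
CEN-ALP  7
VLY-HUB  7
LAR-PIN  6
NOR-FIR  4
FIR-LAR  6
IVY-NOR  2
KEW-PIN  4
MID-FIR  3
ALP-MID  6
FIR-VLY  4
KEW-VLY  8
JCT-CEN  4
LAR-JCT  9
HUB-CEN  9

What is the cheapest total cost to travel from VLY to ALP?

Settle nodes by increasing distance from VLY:
VLY: 0
FIR: 4  (via VLY)
IVY: 6  (via FIR)
MID: 7  (via FIR)
HUB: 7  (via VLY)
KEW: 8  (via VLY)
QRY: 8  (via IVY)
NOR: 8  (via FIR)
LAR: 8  (via IVY)
CEN: 9  (via NOR)
PIN: 12  (via KEW)
JCT: 12  (via KEW)
ALP: 13  (via MID)
Shortest route: VLY → FIR → MID → ALP = $13.

$13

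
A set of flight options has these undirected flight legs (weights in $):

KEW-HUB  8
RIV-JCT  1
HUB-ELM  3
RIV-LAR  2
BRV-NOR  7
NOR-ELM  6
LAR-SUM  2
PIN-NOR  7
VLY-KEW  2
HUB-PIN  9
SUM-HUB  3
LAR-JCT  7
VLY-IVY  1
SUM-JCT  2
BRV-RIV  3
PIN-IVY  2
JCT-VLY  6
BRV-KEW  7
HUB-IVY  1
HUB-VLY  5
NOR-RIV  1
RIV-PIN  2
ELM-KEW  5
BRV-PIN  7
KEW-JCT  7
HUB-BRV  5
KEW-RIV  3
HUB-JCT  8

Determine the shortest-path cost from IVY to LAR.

Candidate routes:
IVY - HUB - SUM - JCT - RIV - LAR: 1+3+2+1+2 = 9
IVY - VLY - KEW - RIV - LAR: 1+2+3+2 = 8
IVY - PIN - RIV - LAR: 2+2+2 = 6
Cheapest is IVY - PIN - RIV - LAR at $6.

$6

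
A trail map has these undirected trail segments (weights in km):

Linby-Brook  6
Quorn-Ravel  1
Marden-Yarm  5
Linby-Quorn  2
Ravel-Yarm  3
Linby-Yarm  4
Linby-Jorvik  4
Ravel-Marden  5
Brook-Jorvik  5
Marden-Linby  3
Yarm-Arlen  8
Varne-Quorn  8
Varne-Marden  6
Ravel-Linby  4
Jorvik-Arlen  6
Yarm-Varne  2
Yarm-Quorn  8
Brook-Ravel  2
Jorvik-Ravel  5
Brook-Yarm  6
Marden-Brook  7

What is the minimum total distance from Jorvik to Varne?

Running Dijkstra from Jorvik:
Jorvik: 0
Linby: 4  (via Jorvik)
Ravel: 5  (via Jorvik)
Brook: 5  (via Jorvik)
Arlen: 6  (via Jorvik)
Quorn: 6  (via Linby)
Marden: 7  (via Linby)
Yarm: 8  (via Linby)
Varne: 10  (via Yarm)
Shortest route: Jorvik → Linby → Yarm → Varne = 10 km.

10 km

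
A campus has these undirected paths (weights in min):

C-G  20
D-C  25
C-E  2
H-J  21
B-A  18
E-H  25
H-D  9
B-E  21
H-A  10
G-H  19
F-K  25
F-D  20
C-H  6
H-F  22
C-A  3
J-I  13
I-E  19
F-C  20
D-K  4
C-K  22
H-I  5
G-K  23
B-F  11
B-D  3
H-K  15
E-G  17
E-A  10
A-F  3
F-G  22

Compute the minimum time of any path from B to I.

Enumerating some paths:
B - D - H - I: 3+9+5 = 17
B - D - K - H - I: 3+4+15+5 = 27
The minimum is 17 min via B - D - H - I.

17 min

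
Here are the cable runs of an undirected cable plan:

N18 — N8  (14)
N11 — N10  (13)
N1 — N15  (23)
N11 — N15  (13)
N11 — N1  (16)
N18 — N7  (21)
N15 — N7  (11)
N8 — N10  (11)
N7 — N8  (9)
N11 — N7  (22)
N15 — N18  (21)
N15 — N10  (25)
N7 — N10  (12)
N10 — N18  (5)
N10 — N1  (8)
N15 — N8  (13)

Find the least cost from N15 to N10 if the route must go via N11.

Best N15 to N11: N15–N11 costing 13
Best N11 to N10: N11–N10 costing 13
Total via N11: 13 + 13 = 26.

26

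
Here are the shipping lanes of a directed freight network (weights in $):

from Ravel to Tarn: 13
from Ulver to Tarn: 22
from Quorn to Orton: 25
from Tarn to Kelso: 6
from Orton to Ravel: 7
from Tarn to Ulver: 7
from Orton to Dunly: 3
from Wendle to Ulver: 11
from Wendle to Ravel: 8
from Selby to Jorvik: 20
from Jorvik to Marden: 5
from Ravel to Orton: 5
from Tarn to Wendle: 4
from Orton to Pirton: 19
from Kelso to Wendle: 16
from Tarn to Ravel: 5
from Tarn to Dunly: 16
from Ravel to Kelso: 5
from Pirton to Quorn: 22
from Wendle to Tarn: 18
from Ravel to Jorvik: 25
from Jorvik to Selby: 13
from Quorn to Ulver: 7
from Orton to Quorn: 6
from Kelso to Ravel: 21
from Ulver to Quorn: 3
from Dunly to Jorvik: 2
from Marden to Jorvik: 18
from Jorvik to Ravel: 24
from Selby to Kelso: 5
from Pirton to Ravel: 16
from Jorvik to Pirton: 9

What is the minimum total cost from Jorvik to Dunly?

Candidate routes:
Jorvik → Selby → Kelso → Wendle → Ravel → Orton → Dunly: 13+5+16+8+5+3 = 50
Jorvik → Ravel → Orton → Dunly: 24+5+3 = 32
Jorvik → Pirton → Ravel → Orton → Dunly: 9+16+5+3 = 33
Jorvik → Selby → Kelso → Ravel → Orton → Dunly: 13+5+21+5+3 = 47
The minimum is $32 via Jorvik → Ravel → Orton → Dunly.

$32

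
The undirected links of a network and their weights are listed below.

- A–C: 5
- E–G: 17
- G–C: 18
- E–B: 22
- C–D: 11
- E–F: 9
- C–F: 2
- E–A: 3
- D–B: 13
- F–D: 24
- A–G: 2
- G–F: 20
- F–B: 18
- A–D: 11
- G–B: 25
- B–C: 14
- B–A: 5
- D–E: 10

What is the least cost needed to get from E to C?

Enumerating some paths:
E → F → C: 9+2 = 11
E → A → C: 3+5 = 8
Cheapest is E → A → C at 8.

8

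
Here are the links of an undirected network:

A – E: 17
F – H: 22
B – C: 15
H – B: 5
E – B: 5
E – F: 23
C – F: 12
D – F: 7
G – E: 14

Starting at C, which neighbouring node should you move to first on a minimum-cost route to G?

B

Compare a few routes:
C → B → E → G: 15+5+14 = 34
C → F → E → G: 12+23+14 = 49
The minimum is 34 via C → B → E → G.
So from C the first move is to B.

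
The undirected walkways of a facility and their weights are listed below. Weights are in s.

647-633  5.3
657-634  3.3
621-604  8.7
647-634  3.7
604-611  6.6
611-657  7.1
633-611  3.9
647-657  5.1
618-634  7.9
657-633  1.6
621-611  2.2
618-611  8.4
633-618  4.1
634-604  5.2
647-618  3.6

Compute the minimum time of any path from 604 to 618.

12.5 s

Compare a few routes:
604–634–647–618: 5.2+3.7+3.6 = 12.5
604–634–618: 5.2+7.9 = 13.1
Cheapest is 604–634–647–618 at 12.5 s.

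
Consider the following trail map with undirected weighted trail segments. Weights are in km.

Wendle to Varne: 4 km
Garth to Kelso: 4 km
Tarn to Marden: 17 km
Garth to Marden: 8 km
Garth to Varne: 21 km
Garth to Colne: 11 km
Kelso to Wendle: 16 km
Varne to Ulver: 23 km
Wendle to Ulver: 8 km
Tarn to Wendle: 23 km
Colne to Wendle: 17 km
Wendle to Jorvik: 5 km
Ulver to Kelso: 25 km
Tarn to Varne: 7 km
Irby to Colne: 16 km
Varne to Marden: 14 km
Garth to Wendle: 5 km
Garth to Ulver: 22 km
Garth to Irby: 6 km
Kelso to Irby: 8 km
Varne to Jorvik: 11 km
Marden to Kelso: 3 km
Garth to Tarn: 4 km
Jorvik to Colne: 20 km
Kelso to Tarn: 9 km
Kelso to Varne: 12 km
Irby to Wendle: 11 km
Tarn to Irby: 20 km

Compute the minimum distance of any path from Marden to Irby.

11 km

Candidate routes:
Marden → Kelso → Irby: 3+8 = 11
Marden → Garth → Irby: 8+6 = 14
Marden → Kelso → Garth → Irby: 3+4+6 = 13
The minimum is 11 km via Marden → Kelso → Irby.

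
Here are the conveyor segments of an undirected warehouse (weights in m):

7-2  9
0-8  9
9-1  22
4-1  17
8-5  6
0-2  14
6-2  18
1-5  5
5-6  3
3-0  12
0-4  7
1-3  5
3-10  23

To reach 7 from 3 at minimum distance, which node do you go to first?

0

Candidate routes:
3–0–2–7: 12+14+9 = 35
3–1–4–0–2–7: 5+17+7+14+9 = 52
3–1–5–8–0–2–7: 5+5+6+9+14+9 = 48
3–1–5–6–2–7: 5+5+3+18+9 = 40
The minimum is 35 m via 3–0–2–7.
So from 3 the first move is to 0.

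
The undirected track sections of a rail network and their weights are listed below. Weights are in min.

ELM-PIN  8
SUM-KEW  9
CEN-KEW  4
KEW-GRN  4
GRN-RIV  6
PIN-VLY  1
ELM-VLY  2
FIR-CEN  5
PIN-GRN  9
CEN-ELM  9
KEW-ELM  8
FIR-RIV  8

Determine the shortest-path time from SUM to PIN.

20 min

Enumerating some paths:
SUM → KEW → ELM → PIN: 9+8+8 = 25
SUM → KEW → GRN → PIN: 9+4+9 = 22
SUM → KEW → ELM → VLY → PIN: 9+8+2+1 = 20
SUM → KEW → CEN → ELM → VLY → PIN: 9+4+9+2+1 = 25
The minimum is 20 min via SUM → KEW → ELM → VLY → PIN.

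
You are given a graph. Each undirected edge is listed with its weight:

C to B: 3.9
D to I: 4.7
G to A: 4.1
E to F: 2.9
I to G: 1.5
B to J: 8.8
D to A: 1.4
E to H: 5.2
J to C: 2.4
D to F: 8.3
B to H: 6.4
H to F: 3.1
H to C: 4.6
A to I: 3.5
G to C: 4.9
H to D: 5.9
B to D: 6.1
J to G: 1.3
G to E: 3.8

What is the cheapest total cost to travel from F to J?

Candidate routes:
F–E–G–J: 2.9+3.8+1.3 = 8
F–H–C–J: 3.1+4.6+2.4 = 10.1
Cheapest is F–E–G–J at 8.

8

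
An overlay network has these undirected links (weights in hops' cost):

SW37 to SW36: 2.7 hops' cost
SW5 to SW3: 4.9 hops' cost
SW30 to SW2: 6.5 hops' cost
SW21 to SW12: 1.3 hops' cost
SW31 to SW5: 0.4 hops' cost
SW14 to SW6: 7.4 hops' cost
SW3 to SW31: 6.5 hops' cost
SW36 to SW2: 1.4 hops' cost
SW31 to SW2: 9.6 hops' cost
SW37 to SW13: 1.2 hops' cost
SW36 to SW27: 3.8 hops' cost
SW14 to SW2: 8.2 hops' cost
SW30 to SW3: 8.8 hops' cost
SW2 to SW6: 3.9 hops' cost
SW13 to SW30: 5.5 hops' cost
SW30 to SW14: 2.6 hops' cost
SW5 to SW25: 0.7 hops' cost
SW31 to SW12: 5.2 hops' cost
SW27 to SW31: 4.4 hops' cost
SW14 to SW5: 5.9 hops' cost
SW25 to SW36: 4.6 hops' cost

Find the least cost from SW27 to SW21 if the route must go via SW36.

16 hops' cost

Shortest SW27→SW36: SW27 → SW36 = 3.8
Best SW36 to SW21: SW36 → SW25 → SW5 → SW31 → SW12 → SW21 costing 12.2
Total via SW36: 3.8 + 12.2 = 16 hops' cost.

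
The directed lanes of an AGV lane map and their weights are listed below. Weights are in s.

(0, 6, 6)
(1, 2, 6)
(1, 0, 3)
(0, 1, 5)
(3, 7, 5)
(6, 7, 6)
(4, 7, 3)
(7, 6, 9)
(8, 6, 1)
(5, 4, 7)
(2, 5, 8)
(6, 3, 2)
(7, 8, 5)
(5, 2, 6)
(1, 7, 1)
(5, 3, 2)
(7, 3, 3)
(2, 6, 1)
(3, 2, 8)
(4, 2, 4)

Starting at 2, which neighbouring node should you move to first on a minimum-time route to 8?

Enumerating some paths:
2–6–3–7–8: 1+2+5+5 = 13
2–6–7–8: 1+6+5 = 12
The minimum is 12 s via 2–6–7–8.
So from 2 the first move is to 6.

6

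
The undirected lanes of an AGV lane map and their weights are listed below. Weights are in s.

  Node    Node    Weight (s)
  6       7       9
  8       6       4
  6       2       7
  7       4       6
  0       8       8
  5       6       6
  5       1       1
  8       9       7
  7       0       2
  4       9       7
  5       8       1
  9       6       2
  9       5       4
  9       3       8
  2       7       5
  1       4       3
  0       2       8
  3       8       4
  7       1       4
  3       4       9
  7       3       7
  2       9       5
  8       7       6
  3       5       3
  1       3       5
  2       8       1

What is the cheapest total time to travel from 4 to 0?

Settle nodes by increasing distance from 4:
4: 0
1: 3  (via 4)
5: 4  (via 1)
8: 5  (via 5)
2: 6  (via 8)
7: 6  (via 4)
3: 7  (via 5)
9: 7  (via 4)
0: 8  (via 7)
Shortest route: 4 → 7 → 0 = 8 s.

8 s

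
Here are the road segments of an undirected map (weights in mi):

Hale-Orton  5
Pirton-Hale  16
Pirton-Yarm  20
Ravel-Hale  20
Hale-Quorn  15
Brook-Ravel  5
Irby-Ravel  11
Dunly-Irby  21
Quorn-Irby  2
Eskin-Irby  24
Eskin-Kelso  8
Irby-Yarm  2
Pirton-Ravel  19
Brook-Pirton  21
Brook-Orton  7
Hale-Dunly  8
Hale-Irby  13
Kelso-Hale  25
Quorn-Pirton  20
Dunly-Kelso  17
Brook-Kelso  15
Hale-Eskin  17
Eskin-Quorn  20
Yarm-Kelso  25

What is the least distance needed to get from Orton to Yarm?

Compare a few routes:
Orton - Hale - Quorn - Irby - Yarm: 5+15+2+2 = 24
Orton - Hale - Irby - Yarm: 5+13+2 = 20
The minimum is 20 mi via Orton - Hale - Irby - Yarm.

20 mi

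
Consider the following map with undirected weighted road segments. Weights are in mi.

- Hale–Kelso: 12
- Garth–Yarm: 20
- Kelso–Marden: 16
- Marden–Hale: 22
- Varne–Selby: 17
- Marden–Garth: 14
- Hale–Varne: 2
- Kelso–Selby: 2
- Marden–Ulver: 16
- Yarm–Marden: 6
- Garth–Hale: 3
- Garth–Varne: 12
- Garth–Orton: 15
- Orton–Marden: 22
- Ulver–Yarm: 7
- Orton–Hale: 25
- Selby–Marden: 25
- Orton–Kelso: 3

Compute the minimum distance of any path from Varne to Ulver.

32 mi

Running Dijkstra from Varne:
Varne: 0
Hale: 2  (via Varne)
Garth: 5  (via Hale)
Kelso: 14  (via Hale)
Selby: 16  (via Kelso)
Orton: 17  (via Kelso)
Marden: 19  (via Garth)
Yarm: 25  (via Garth)
Ulver: 32  (via Yarm)
Shortest route: Varne–Hale–Garth–Yarm–Ulver = 32 mi.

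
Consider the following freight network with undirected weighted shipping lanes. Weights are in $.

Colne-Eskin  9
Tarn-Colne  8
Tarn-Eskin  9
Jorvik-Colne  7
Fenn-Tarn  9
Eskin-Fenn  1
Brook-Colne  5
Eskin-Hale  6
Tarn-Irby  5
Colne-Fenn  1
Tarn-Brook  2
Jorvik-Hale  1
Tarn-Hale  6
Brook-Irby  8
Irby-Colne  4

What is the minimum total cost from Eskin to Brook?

$7

Shortest distances from Eskin:
Eskin: 0
Fenn: 1  (via Eskin)
Colne: 2  (via Fenn)
Irby: 6  (via Colne)
Hale: 6  (via Eskin)
Jorvik: 7  (via Hale)
Brook: 7  (via Colne)
Shortest route: Eskin–Fenn–Colne–Brook = $7.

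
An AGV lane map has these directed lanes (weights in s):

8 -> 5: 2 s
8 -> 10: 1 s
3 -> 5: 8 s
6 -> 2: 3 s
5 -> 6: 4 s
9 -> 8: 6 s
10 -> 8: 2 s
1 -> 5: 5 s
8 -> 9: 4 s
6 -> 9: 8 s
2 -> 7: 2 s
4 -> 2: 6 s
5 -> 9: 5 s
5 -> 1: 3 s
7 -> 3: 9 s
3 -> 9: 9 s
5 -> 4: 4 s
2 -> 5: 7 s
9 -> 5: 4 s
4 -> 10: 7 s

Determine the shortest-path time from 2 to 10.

Compare a few routes:
2 - 5 - 9 - 8 - 10: 7+5+6+1 = 19
2 - 5 - 4 - 10: 7+4+7 = 18
Cheapest is 2 - 5 - 4 - 10 at 18 s.

18 s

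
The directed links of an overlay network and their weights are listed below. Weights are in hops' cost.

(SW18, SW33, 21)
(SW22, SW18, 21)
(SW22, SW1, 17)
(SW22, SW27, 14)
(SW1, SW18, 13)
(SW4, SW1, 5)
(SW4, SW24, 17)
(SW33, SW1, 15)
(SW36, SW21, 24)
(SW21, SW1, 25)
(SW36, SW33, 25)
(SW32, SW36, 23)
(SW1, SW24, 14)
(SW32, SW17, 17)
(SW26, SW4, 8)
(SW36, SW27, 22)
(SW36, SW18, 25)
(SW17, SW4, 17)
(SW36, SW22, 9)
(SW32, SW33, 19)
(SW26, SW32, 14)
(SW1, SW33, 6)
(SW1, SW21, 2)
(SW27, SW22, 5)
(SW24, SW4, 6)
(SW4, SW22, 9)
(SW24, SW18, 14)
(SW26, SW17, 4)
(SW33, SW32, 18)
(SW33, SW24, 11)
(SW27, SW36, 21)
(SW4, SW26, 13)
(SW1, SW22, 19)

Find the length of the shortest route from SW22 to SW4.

Compare a few routes:
SW22 - SW1 - SW33 - SW24 - SW4: 17+6+11+6 = 40
SW22 - SW1 - SW24 - SW4: 17+14+6 = 37
Cheapest is SW22 - SW1 - SW24 - SW4 at 37 hops' cost.

37 hops' cost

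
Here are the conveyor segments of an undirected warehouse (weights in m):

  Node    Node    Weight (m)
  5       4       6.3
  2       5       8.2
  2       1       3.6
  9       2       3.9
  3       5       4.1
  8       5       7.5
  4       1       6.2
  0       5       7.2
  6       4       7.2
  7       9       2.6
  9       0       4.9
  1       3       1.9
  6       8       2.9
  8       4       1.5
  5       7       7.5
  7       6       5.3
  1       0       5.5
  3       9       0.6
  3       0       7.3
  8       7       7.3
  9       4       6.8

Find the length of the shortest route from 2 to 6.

Settle nodes by increasing distance from 2:
2: 0
1: 3.6  (via 2)
9: 3.9  (via 2)
3: 4.5  (via 9)
7: 6.5  (via 9)
5: 8.2  (via 2)
0: 8.8  (via 9)
4: 9.8  (via 1)
8: 11.3  (via 4)
6: 11.8  (via 7)
Shortest route: 2–9–7–6 = 11.8 m.

11.8 m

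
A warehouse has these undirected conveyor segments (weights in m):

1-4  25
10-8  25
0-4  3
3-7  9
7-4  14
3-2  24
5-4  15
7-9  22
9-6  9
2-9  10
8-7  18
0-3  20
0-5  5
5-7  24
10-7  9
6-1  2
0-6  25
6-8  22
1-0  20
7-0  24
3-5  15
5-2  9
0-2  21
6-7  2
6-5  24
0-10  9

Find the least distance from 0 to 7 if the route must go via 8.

Best 0 to 8: 0 → 10 → 8 costing 34
Shortest 8→7: 8 → 7 = 18
Total via 8: 34 + 18 = 52 m.

52 m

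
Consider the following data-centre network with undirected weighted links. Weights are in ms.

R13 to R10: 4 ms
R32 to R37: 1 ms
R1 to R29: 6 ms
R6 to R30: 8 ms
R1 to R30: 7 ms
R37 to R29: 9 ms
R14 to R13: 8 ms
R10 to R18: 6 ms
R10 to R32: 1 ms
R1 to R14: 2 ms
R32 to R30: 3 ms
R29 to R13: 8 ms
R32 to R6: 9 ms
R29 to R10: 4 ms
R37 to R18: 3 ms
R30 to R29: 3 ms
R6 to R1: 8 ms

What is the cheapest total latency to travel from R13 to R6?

14 ms

Enumerating some paths:
R13 → R10 → R32 → R6: 4+1+9 = 14
R13 → R14 → R1 → R6: 8+2+8 = 18
R13 → R10 → R32 → R30 → R6: 4+1+3+8 = 16
Cheapest is R13 → R10 → R32 → R6 at 14 ms.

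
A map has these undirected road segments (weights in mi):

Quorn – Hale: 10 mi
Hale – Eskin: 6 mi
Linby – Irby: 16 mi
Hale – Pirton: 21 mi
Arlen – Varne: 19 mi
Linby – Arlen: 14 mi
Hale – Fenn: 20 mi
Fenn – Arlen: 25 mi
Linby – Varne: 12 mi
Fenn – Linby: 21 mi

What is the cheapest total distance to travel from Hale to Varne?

53 mi

Running Dijkstra from Hale:
Hale: 0
Eskin: 6  (via Hale)
Quorn: 10  (via Hale)
Fenn: 20  (via Hale)
Pirton: 21  (via Hale)
Linby: 41  (via Fenn)
Arlen: 45  (via Fenn)
Varne: 53  (via Linby)
Shortest route: Hale–Fenn–Linby–Varne = 53 mi.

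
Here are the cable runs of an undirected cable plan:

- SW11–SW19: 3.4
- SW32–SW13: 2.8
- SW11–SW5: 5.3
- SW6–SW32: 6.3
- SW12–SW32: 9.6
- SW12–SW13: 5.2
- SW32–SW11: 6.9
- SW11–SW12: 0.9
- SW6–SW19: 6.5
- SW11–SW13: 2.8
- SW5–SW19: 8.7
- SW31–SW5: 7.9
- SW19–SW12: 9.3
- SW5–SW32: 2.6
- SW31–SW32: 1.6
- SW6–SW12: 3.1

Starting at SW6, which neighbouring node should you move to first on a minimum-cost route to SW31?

Candidate routes:
SW6 - SW12 - SW11 - SW32 - SW31: 3.1+0.9+6.9+1.6 = 12.5
SW6 - SW12 - SW13 - SW32 - SW31: 3.1+5.2+2.8+1.6 = 12.7
SW6 - SW12 - SW11 - SW13 - SW32 - SW31: 3.1+0.9+2.8+2.8+1.6 = 11.2
SW6 - SW32 - SW31: 6.3+1.6 = 7.9
Cheapest is SW6 - SW32 - SW31 at 7.9.
So from SW6 the first move is to SW32.

SW32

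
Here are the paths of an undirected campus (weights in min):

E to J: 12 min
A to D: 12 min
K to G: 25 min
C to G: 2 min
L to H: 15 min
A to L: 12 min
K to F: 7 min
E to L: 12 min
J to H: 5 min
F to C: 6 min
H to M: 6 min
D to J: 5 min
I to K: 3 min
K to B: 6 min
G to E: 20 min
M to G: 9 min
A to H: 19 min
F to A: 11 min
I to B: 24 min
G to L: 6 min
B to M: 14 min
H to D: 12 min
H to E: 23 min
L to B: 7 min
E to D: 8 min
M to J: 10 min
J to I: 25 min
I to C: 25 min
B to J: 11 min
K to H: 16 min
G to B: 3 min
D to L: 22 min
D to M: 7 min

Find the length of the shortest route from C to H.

17 min

Shortest distances from C:
C: 0
G: 2  (via C)
B: 5  (via G)
F: 6  (via C)
L: 8  (via G)
K: 11  (via B)
M: 11  (via G)
I: 14  (via K)
J: 16  (via B)
A: 17  (via F)
H: 17  (via M)
Shortest route: C → G → M → H = 17 min.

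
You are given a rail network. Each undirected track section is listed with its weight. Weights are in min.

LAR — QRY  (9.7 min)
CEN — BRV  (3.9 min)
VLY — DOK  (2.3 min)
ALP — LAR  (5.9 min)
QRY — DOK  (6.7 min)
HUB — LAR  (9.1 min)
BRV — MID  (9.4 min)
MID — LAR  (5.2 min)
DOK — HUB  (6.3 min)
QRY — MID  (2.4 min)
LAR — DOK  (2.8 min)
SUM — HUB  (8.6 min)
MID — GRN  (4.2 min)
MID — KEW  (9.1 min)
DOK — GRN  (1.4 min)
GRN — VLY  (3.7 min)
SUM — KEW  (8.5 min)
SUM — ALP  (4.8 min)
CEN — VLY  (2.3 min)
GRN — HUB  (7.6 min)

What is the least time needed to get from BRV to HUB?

14.8 min

Running Dijkstra from BRV:
BRV: 0
CEN: 3.9  (via BRV)
VLY: 6.2  (via CEN)
DOK: 8.5  (via VLY)
MID: 9.4  (via BRV)
GRN: 9.9  (via VLY)
LAR: 11.3  (via DOK)
QRY: 11.8  (via MID)
HUB: 14.8  (via DOK)
Shortest route: BRV–CEN–VLY–DOK–HUB = 14.8 min.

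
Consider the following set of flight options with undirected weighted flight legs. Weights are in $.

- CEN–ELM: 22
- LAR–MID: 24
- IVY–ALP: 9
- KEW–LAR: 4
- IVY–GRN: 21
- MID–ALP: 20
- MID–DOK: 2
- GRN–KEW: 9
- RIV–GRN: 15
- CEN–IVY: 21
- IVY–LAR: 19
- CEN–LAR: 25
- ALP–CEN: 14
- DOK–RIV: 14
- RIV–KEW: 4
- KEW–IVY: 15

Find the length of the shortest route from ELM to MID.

$56

Candidate routes:
ELM–CEN–LAR–MID: 22+25+24 = 71
ELM–CEN–IVY–ALP–MID: 22+21+9+20 = 72
ELM–CEN–ALP–MID: 22+14+20 = 56
ELM–CEN–LAR–KEW–RIV–DOK–MID: 22+25+4+4+14+2 = 71
The minimum is $56 via ELM–CEN–ALP–MID.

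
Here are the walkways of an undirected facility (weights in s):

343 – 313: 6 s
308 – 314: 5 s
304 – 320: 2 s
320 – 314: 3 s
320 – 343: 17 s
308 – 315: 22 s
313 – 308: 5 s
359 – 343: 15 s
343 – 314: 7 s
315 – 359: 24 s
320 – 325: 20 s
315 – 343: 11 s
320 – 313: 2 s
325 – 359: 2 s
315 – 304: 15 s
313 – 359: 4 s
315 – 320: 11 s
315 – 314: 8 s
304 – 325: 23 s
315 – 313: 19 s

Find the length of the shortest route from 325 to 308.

Running Dijkstra from 325:
325: 0
359: 2  (via 325)
313: 6  (via 359)
320: 8  (via 313)
304: 10  (via 320)
314: 11  (via 320)
308: 11  (via 313)
Shortest route: 325–359–313–308 = 11 s.

11 s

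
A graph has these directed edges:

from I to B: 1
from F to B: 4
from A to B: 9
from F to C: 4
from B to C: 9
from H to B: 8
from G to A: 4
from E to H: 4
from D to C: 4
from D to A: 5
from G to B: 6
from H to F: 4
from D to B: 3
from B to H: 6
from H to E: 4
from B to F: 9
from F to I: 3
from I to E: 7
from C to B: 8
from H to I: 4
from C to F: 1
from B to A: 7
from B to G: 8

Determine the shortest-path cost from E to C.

Enumerating some paths:
E → H → I → B → C: 4+4+1+9 = 18
E → H → F → C: 4+4+4 = 12
Cheapest is E → H → F → C at 12.

12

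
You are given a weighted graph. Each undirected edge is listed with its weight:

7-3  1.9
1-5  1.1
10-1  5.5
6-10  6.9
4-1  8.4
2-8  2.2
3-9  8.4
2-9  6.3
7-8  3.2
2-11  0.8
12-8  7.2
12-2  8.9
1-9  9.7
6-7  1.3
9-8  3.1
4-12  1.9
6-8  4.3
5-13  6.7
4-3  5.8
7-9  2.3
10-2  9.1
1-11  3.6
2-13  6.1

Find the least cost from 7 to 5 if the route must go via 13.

Shortest 7→13: 7–8–2–13 = 11.5
Shortest 13→5: 13–5 = 6.7
Total via 13: 11.5 + 6.7 = 18.2.

18.2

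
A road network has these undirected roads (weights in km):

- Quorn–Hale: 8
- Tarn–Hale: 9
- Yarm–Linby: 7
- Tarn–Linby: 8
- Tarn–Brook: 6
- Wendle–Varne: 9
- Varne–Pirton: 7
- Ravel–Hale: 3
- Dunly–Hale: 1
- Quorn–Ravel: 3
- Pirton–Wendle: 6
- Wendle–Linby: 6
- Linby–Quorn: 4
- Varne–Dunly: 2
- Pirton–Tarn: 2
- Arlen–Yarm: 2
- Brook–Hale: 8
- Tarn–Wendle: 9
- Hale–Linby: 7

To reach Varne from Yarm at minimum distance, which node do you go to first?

Candidate routes:
Yarm–Linby–Quorn–Hale–Dunly–Varne: 7+4+8+1+2 = 22
Yarm–Linby–Quorn–Ravel–Hale–Dunly–Varne: 7+4+3+3+1+2 = 20
Yarm–Linby–Hale–Dunly–Varne: 7+7+1+2 = 17
The minimum is 17 km via Yarm–Linby–Hale–Dunly–Varne.
So from Yarm the first move is to Linby.

Linby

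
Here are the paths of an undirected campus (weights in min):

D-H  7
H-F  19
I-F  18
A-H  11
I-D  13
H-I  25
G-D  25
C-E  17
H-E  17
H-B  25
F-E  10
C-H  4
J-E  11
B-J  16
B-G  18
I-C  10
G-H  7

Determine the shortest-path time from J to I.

38 min

Enumerating some paths:
J–E–F–I: 11+10+18 = 39
J–E–C–I: 11+17+10 = 38
J–E–H–C–I: 11+17+4+10 = 42
Cheapest is J–E–C–I at 38 min.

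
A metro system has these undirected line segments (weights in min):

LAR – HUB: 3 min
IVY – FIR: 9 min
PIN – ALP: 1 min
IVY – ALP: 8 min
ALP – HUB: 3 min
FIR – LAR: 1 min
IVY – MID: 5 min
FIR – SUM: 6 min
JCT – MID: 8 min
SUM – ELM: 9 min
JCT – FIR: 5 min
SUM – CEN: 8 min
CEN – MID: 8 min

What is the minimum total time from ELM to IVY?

24 min

Running Dijkstra from ELM:
ELM: 0
SUM: 9  (via ELM)
FIR: 15  (via SUM)
LAR: 16  (via FIR)
CEN: 17  (via SUM)
HUB: 19  (via LAR)
JCT: 20  (via FIR)
ALP: 22  (via HUB)
PIN: 23  (via ALP)
IVY: 24  (via FIR)
Shortest route: ELM–SUM–FIR–IVY = 24 min.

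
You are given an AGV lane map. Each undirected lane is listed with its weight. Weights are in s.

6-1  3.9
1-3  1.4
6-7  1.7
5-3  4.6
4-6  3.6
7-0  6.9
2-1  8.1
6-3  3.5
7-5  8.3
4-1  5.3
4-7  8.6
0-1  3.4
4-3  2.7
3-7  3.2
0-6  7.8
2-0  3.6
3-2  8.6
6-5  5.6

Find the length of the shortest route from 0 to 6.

Shortest distances from 0:
0: 0
1: 3.4  (via 0)
2: 3.6  (via 0)
3: 4.8  (via 1)
7: 6.9  (via 0)
6: 7.3  (via 1)
Shortest route: 0 → 1 → 6 = 7.3 s.

7.3 s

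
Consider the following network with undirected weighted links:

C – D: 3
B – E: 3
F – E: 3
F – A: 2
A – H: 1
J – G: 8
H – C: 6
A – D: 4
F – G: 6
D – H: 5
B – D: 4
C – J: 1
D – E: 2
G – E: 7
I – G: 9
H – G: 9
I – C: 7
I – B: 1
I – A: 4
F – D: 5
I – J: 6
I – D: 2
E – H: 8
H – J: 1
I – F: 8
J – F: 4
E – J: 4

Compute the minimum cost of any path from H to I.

Settle nodes by increasing distance from H:
H: 0
A: 1  (via H)
J: 1  (via H)
C: 2  (via J)
F: 3  (via A)
D: 5  (via H)
E: 5  (via J)
I: 5  (via A)
Shortest route: H → A → I = 5.

5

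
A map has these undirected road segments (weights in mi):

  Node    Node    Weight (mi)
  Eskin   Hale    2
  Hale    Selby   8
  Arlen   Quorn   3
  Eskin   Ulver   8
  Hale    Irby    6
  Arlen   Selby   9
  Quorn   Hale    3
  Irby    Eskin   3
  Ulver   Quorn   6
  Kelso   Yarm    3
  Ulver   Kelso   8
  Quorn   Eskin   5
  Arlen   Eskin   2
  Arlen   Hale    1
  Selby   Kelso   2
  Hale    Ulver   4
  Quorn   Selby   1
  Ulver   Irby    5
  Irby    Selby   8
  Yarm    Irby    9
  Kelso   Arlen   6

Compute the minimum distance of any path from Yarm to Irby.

Candidate routes:
Yarm - Kelso - Arlen - Eskin - Irby: 3+6+2+3 = 14
Yarm - Kelso - Selby - Quorn - Eskin - Irby: 3+2+1+5+3 = 14
Yarm - Kelso - Selby - Irby: 3+2+8 = 13
Yarm - Irby: 9 = 9
The minimum is 9 mi via Yarm - Irby.

9 mi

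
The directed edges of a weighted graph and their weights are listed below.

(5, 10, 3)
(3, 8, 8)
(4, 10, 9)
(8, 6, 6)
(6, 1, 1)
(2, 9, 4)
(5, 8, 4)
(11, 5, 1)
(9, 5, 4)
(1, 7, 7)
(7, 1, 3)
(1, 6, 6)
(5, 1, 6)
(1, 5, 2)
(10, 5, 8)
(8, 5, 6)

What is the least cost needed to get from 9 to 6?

Shortest distances from 9:
9: 0
5: 4  (via 9)
10: 7  (via 5)
8: 8  (via 5)
1: 10  (via 5)
6: 14  (via 8)
Shortest route: 9–5–8–6 = 14.

14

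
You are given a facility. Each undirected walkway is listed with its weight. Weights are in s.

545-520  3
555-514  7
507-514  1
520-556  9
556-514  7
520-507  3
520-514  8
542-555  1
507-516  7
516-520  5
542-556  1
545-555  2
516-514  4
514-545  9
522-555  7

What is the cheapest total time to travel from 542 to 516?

11 s

Candidate routes:
542 - 555 - 545 - 520 - 516: 1+2+3+5 = 11
542 - 556 - 514 - 516: 1+7+4 = 12
542 - 555 - 514 - 516: 1+7+4 = 12
The minimum is 11 s via 542 - 555 - 545 - 520 - 516.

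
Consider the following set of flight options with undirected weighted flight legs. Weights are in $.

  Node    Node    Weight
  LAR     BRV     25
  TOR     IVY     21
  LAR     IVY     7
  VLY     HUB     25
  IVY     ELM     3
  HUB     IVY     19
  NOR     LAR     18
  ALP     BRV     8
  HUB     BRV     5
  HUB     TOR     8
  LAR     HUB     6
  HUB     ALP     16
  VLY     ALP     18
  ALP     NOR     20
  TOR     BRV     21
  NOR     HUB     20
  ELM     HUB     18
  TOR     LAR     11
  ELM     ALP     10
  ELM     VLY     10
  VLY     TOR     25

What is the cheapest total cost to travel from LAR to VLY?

$20

Compare a few routes:
LAR–TOR–VLY: 11+25 = 36
LAR–IVY–ELM–VLY: 7+3+10 = 20
LAR–HUB–ELM–VLY: 6+18+10 = 34
LAR–HUB–VLY: 6+25 = 31
Cheapest is LAR–IVY–ELM–VLY at $20.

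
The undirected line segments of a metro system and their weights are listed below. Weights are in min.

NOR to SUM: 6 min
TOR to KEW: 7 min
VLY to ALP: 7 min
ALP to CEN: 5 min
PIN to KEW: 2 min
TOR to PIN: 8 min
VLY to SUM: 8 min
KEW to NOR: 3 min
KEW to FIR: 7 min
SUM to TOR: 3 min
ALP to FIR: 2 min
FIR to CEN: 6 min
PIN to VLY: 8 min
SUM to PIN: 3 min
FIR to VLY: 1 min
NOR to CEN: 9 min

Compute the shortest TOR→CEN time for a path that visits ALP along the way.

Best TOR to ALP: TOR → SUM → VLY → FIR → ALP costing 14
Shortest ALP→CEN: ALP → CEN = 5
Total via ALP: 14 + 5 = 19 min.

19 min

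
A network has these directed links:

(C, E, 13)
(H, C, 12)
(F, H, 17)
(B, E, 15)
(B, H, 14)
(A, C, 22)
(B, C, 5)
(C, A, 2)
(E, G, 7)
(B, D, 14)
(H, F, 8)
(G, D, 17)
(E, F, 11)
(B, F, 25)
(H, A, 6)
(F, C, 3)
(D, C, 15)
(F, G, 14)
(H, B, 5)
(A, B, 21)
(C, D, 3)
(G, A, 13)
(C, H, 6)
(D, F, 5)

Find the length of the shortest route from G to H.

Candidate routes:
G - D - F - C - H: 17+5+3+6 = 31
G - D - C - H: 17+15+6 = 38
The minimum is 31 via G - D - F - C - H.

31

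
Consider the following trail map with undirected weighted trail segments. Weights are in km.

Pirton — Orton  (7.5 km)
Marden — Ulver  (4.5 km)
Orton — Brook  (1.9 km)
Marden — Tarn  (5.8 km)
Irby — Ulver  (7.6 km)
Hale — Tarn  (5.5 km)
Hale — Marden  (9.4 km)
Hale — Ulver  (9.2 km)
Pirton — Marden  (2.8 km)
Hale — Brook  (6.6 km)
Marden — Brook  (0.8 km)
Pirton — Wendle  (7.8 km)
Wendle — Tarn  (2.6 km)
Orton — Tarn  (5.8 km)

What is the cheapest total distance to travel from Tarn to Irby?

17.9 km

Compare a few routes:
Tarn–Hale–Brook–Marden–Ulver–Irby: 5.5+6.6+0.8+4.5+7.6 = 25
Tarn–Marden–Ulver–Irby: 5.8+4.5+7.6 = 17.9
Tarn–Orton–Brook–Marden–Ulver–Irby: 5.8+1.9+0.8+4.5+7.6 = 20.6
Tarn–Hale–Ulver–Irby: 5.5+9.2+7.6 = 22.3
Cheapest is Tarn–Marden–Ulver–Irby at 17.9 km.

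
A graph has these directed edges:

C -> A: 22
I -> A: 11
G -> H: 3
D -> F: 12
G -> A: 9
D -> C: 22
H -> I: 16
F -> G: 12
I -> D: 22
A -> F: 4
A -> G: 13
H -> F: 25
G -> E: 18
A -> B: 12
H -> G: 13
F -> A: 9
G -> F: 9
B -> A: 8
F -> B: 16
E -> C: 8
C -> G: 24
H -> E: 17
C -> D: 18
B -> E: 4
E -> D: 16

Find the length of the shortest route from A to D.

32

Running Dijkstra from A:
A: 0
F: 4  (via A)
B: 12  (via A)
G: 13  (via A)
E: 16  (via B)
H: 16  (via G)
C: 24  (via E)
D: 32  (via E)
Shortest route: A–B–E–D = 32.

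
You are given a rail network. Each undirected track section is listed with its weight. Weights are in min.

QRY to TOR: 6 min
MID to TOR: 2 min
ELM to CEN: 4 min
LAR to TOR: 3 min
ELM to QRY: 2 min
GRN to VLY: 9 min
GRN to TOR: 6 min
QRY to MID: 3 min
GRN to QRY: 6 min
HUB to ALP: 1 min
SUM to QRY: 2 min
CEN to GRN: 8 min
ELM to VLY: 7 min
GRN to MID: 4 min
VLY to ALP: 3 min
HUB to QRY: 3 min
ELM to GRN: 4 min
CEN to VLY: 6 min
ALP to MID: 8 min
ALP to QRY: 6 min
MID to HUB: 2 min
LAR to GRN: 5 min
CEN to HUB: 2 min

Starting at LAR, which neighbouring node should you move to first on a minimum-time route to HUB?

Enumerating some paths:
LAR - GRN - MID - HUB: 5+4+2 = 11
LAR - TOR - MID - QRY - HUB: 3+2+3+3 = 11
LAR - TOR - MID - HUB: 3+2+2 = 7
Cheapest is LAR - TOR - MID - HUB at 7 min.
So from LAR the first move is to TOR.

TOR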